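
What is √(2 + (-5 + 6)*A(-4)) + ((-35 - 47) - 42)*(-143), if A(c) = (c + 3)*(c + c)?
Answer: 17732 + √10 ≈ 17735.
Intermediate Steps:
A(c) = 2*c*(3 + c) (A(c) = (3 + c)*(2*c) = 2*c*(3 + c))
√(2 + (-5 + 6)*A(-4)) + ((-35 - 47) - 42)*(-143) = √(2 + (-5 + 6)*(2*(-4)*(3 - 4))) + ((-35 - 47) - 42)*(-143) = √(2 + 1*(2*(-4)*(-1))) + (-82 - 42)*(-143) = √(2 + 1*8) - 124*(-143) = √(2 + 8) + 17732 = √10 + 17732 = 17732 + √10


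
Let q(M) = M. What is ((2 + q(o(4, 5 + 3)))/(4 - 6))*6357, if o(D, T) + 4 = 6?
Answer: -12714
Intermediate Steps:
o(D, T) = 2 (o(D, T) = -4 + 6 = 2)
((2 + q(o(4, 5 + 3)))/(4 - 6))*6357 = ((2 + 2)/(4 - 6))*6357 = (4/(-2))*6357 = (4*(-½))*6357 = -2*6357 = -12714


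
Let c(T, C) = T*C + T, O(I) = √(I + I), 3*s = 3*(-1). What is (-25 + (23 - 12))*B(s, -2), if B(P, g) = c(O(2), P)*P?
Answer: 0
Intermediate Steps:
s = -1 (s = (3*(-1))/3 = (⅓)*(-3) = -1)
O(I) = √2*√I (O(I) = √(2*I) = √2*√I)
c(T, C) = T + C*T (c(T, C) = C*T + T = T + C*T)
B(P, g) = P*(2 + 2*P) (B(P, g) = ((√2*√2)*(1 + P))*P = (2*(1 + P))*P = (2 + 2*P)*P = P*(2 + 2*P))
(-25 + (23 - 12))*B(s, -2) = (-25 + (23 - 12))*(2*(-1)*(1 - 1)) = (-25 + 11)*(2*(-1)*0) = -14*0 = 0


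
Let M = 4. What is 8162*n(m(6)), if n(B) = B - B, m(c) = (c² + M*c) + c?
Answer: 0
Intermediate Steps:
m(c) = c² + 5*c (m(c) = (c² + 4*c) + c = c² + 5*c)
n(B) = 0
8162*n(m(6)) = 8162*0 = 0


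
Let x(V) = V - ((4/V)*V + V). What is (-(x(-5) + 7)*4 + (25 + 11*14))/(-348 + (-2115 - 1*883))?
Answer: -167/3346 ≈ -0.049910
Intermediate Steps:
x(V) = -4 (x(V) = V - (4 + V) = V + (-4 - V) = -4)
(-(x(-5) + 7)*4 + (25 + 11*14))/(-348 + (-2115 - 1*883)) = (-(-4 + 7)*4 + (25 + 11*14))/(-348 + (-2115 - 1*883)) = (-3*4 + (25 + 154))/(-348 + (-2115 - 883)) = (-1*12 + 179)/(-348 - 2998) = (-12 + 179)/(-3346) = 167*(-1/3346) = -167/3346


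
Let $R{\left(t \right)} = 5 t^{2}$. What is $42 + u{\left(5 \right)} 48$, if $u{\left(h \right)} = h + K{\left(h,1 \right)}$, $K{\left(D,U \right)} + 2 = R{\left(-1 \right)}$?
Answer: $426$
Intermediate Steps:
$K{\left(D,U \right)} = 3$ ($K{\left(D,U \right)} = -2 + 5 \left(-1\right)^{2} = -2 + 5 \cdot 1 = -2 + 5 = 3$)
$u{\left(h \right)} = 3 + h$ ($u{\left(h \right)} = h + 3 = 3 + h$)
$42 + u{\left(5 \right)} 48 = 42 + \left(3 + 5\right) 48 = 42 + 8 \cdot 48 = 42 + 384 = 426$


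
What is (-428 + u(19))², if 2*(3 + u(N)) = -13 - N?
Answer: 199809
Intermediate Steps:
u(N) = -19/2 - N/2 (u(N) = -3 + (-13 - N)/2 = -3 + (-13/2 - N/2) = -19/2 - N/2)
(-428 + u(19))² = (-428 + (-19/2 - ½*19))² = (-428 + (-19/2 - 19/2))² = (-428 - 19)² = (-447)² = 199809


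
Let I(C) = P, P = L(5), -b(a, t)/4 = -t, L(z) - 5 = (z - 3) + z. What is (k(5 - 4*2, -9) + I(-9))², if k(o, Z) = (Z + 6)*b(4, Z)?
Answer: 14400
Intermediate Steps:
L(z) = 2 + 2*z (L(z) = 5 + ((z - 3) + z) = 5 + ((-3 + z) + z) = 5 + (-3 + 2*z) = 2 + 2*z)
b(a, t) = 4*t (b(a, t) = -(-4)*t = 4*t)
P = 12 (P = 2 + 2*5 = 2 + 10 = 12)
I(C) = 12
k(o, Z) = 4*Z*(6 + Z) (k(o, Z) = (Z + 6)*(4*Z) = (6 + Z)*(4*Z) = 4*Z*(6 + Z))
(k(5 - 4*2, -9) + I(-9))² = (4*(-9)*(6 - 9) + 12)² = (4*(-9)*(-3) + 12)² = (108 + 12)² = 120² = 14400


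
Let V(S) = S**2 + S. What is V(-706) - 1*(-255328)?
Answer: 753058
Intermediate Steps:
V(S) = S + S**2
V(-706) - 1*(-255328) = -706*(1 - 706) - 1*(-255328) = -706*(-705) + 255328 = 497730 + 255328 = 753058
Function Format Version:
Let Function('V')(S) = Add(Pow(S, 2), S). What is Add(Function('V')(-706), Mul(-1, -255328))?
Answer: 753058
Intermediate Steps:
Function('V')(S) = Add(S, Pow(S, 2))
Add(Function('V')(-706), Mul(-1, -255328)) = Add(Mul(-706, Add(1, -706)), Mul(-1, -255328)) = Add(Mul(-706, -705), 255328) = Add(497730, 255328) = 753058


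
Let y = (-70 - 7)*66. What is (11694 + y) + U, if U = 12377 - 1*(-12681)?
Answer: 31670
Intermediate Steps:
U = 25058 (U = 12377 + 12681 = 25058)
y = -5082 (y = -77*66 = -5082)
(11694 + y) + U = (11694 - 5082) + 25058 = 6612 + 25058 = 31670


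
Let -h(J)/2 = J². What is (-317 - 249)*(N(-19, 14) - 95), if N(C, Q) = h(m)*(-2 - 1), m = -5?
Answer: -31130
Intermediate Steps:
h(J) = -2*J²
N(C, Q) = 150 (N(C, Q) = (-2*(-5)²)*(-2 - 1) = -2*25*(-3) = -50*(-3) = 150)
(-317 - 249)*(N(-19, 14) - 95) = (-317 - 249)*(150 - 95) = -566*55 = -31130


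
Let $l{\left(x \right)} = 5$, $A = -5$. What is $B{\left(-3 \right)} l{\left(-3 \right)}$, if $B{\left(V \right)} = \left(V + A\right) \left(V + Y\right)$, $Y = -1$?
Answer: $160$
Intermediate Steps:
$B{\left(V \right)} = \left(-1 + V\right) \left(-5 + V\right)$ ($B{\left(V \right)} = \left(V - 5\right) \left(V - 1\right) = \left(-5 + V\right) \left(-1 + V\right) = \left(-1 + V\right) \left(-5 + V\right)$)
$B{\left(-3 \right)} l{\left(-3 \right)} = \left(5 + \left(-3\right)^{2} - -18\right) 5 = \left(5 + 9 + 18\right) 5 = 32 \cdot 5 = 160$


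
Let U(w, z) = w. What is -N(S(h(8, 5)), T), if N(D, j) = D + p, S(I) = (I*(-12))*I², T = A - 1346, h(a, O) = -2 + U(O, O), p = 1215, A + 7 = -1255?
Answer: -891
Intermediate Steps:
A = -1262 (A = -7 - 1255 = -1262)
h(a, O) = -2 + O
T = -2608 (T = -1262 - 1346 = -2608)
S(I) = -12*I³ (S(I) = (-12*I)*I² = -12*I³)
N(D, j) = 1215 + D (N(D, j) = D + 1215 = 1215 + D)
-N(S(h(8, 5)), T) = -(1215 - 12*(-2 + 5)³) = -(1215 - 12*3³) = -(1215 - 12*27) = -(1215 - 324) = -1*891 = -891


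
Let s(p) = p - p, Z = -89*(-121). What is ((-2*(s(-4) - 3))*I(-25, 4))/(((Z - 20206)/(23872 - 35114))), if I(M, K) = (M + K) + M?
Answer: -3102792/9437 ≈ -328.79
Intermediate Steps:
I(M, K) = K + 2*M (I(M, K) = (K + M) + M = K + 2*M)
Z = 10769
s(p) = 0
((-2*(s(-4) - 3))*I(-25, 4))/(((Z - 20206)/(23872 - 35114))) = ((-2*(0 - 3))*(4 + 2*(-25)))/(((10769 - 20206)/(23872 - 35114))) = ((-2*(-3))*(4 - 50))/((-9437/(-11242))) = (6*(-46))/((-9437*(-1/11242))) = -276/9437/11242 = -276*11242/9437 = -3102792/9437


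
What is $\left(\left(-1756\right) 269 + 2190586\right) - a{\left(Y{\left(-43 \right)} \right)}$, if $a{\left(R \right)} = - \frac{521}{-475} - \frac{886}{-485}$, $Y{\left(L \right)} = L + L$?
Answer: $\frac{79166943943}{46075} \approx 1.7182 \cdot 10^{6}$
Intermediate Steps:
$Y{\left(L \right)} = 2 L$
$a{\left(R \right)} = \frac{134707}{46075}$ ($a{\left(R \right)} = \left(-521\right) \left(- \frac{1}{475}\right) - - \frac{886}{485} = \frac{521}{475} + \frac{886}{485} = \frac{134707}{46075}$)
$\left(\left(-1756\right) 269 + 2190586\right) - a{\left(Y{\left(-43 \right)} \right)} = \left(\left(-1756\right) 269 + 2190586\right) - \frac{134707}{46075} = \left(-472364 + 2190586\right) - \frac{134707}{46075} = 1718222 - \frac{134707}{46075} = \frac{79166943943}{46075}$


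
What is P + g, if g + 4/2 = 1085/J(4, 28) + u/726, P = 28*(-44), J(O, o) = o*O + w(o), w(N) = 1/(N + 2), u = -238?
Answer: -1494117371/1220043 ≈ -1224.6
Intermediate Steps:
w(N) = 1/(2 + N)
J(O, o) = 1/(2 + o) + O*o (J(O, o) = o*O + 1/(2 + o) = O*o + 1/(2 + o) = 1/(2 + o) + O*o)
P = -1232
g = 8975605/1220043 (g = -2 + (1085/(((1 + 4*28*(2 + 28))/(2 + 28))) - 238/726) = -2 + (1085/(((1 + 4*28*30)/30)) - 238*1/726) = -2 + (1085/(((1 + 3360)/30)) - 119/363) = -2 + (1085/(((1/30)*3361)) - 119/363) = -2 + (1085/(3361/30) - 119/363) = -2 + (1085*(30/3361) - 119/363) = -2 + (32550/3361 - 119/363) = -2 + 11415691/1220043 = 8975605/1220043 ≈ 7.3568)
P + g = -1232 + 8975605/1220043 = -1494117371/1220043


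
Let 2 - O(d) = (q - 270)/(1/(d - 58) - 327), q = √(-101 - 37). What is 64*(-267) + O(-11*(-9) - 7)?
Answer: -189954242/11117 + 34*I*√138/11117 ≈ -17087.0 + 0.035928*I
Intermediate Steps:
q = I*√138 (q = √(-138) = I*√138 ≈ 11.747*I)
O(d) = 2 - (-270 + I*√138)/(-327 + 1/(-58 + d)) (O(d) = 2 - (I*√138 - 270)/(1/(d - 58) - 327) = 2 - (-270 + I*√138)/(1/(-58 + d) - 327) = 2 - (-270 + I*√138)/(-327 + 1/(-58 + d)))
64*(-267) + O(-11*(-9) - 7) = 64*(-267) + (-22274 + 384*(-11*(-9) - 7) - 58*I*√138 + I*(-11*(-9) - 7)*√138)/(-18967 + 327*(-11*(-9) - 7)) = -17088 + (-22274 + 384*(99 - 7) - 58*I*√138 + I*(99 - 7)*√138)/(-18967 + 327*(99 - 7)) = -17088 + (-22274 + 384*92 - 58*I*√138 + I*92*√138)/(-18967 + 327*92) = -17088 + (-22274 + 35328 - 58*I*√138 + 92*I*√138)/(-18967 + 30084) = -17088 + (13054 + 34*I*√138)/11117 = -17088 + (13054/11117 + 34*I*√138/11117) = -189954242/11117 + 34*I*√138/11117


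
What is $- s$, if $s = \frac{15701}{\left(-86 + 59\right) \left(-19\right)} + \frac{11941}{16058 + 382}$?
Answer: $- \frac{88083391}{2811240} \approx -31.333$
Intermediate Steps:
$s = \frac{88083391}{2811240}$ ($s = \frac{15701}{\left(-27\right) \left(-19\right)} + \frac{11941}{16440} = \frac{15701}{513} + 11941 \cdot \frac{1}{16440} = 15701 \cdot \frac{1}{513} + \frac{11941}{16440} = \frac{15701}{513} + \frac{11941}{16440} = \frac{88083391}{2811240} \approx 31.333$)
$- s = \left(-1\right) \frac{88083391}{2811240} = - \frac{88083391}{2811240}$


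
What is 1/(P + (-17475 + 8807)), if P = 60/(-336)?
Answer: -28/242709 ≈ -0.00011536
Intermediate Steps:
P = -5/28 (P = 60*(-1/336) = -5/28 ≈ -0.17857)
1/(P + (-17475 + 8807)) = 1/(-5/28 + (-17475 + 8807)) = 1/(-5/28 - 8668) = 1/(-242709/28) = -28/242709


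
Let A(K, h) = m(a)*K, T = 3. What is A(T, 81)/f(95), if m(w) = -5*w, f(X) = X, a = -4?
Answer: 12/19 ≈ 0.63158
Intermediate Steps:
A(K, h) = 20*K (A(K, h) = (-5*(-4))*K = 20*K)
A(T, 81)/f(95) = (20*3)/95 = 60*(1/95) = 12/19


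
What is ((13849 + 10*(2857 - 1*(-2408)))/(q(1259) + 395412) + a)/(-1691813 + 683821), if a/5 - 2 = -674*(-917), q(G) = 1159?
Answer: -1225523427799/399740395432 ≈ -3.0658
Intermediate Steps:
a = 3090300 (a = 10 + 5*(-674*(-917)) = 10 + 5*618058 = 10 + 3090290 = 3090300)
((13849 + 10*(2857 - 1*(-2408)))/(q(1259) + 395412) + a)/(-1691813 + 683821) = ((13849 + 10*(2857 - 1*(-2408)))/(1159 + 395412) + 3090300)/(-1691813 + 683821) = ((13849 + 10*(2857 + 2408))/396571 + 3090300)/(-1007992) = ((13849 + 10*5265)*(1/396571) + 3090300)*(-1/1007992) = ((13849 + 52650)*(1/396571) + 3090300)*(-1/1007992) = (66499*(1/396571) + 3090300)*(-1/1007992) = (66499/396571 + 3090300)*(-1/1007992) = (1225523427799/396571)*(-1/1007992) = -1225523427799/399740395432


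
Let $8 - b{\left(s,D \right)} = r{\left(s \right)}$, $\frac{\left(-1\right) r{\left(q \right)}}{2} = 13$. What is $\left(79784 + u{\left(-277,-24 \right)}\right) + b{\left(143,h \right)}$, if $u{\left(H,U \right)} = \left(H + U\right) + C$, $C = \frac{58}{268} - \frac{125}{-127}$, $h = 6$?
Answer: $\frac{1353240739}{17018} \approx 79518.0$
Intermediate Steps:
$r{\left(q \right)} = -26$ ($r{\left(q \right)} = \left(-2\right) 13 = -26$)
$C = \frac{20433}{17018}$ ($C = 58 \cdot \frac{1}{268} - - \frac{125}{127} = \frac{29}{134} + \frac{125}{127} = \frac{20433}{17018} \approx 1.2007$)
$b{\left(s,D \right)} = 34$ ($b{\left(s,D \right)} = 8 - -26 = 8 + 26 = 34$)
$u{\left(H,U \right)} = \frac{20433}{17018} + H + U$ ($u{\left(H,U \right)} = \left(H + U\right) + \frac{20433}{17018} = \frac{20433}{17018} + H + U$)
$\left(79784 + u{\left(-277,-24 \right)}\right) + b{\left(143,h \right)} = \left(79784 - \frac{5101985}{17018}\right) + 34 = \frac{1352662127}{17018} + 34 = \frac{1353240739}{17018}$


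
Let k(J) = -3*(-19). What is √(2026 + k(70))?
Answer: √2083 ≈ 45.640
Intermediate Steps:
k(J) = 57
√(2026 + k(70)) = √(2026 + 57) = √2083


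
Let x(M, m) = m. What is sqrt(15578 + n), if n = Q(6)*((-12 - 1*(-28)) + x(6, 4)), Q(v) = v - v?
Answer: sqrt(15578) ≈ 124.81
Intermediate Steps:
Q(v) = 0
n = 0 (n = 0*((-12 - 1*(-28)) + 4) = 0*((-12 + 28) + 4) = 0*(16 + 4) = 0*20 = 0)
sqrt(15578 + n) = sqrt(15578 + 0) = sqrt(15578)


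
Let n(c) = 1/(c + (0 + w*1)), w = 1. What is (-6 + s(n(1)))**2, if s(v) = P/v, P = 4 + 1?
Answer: 16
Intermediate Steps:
P = 5
n(c) = 1/(1 + c) (n(c) = 1/(c + (0 + 1*1)) = 1/(c + (0 + 1)) = 1/(c + 1) = 1/(1 + c))
s(v) = 5/v
(-6 + s(n(1)))**2 = (-6 + 5/(1/(1 + 1)))**2 = (-6 + 5/(1/2))**2 = (-6 + 5*2)**2 = (-6 + 10)**2 = 4**2 = 16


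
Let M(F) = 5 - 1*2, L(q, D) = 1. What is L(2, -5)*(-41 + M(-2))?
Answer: -38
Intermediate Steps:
M(F) = 3 (M(F) = 5 - 2 = 3)
L(2, -5)*(-41 + M(-2)) = 1*(-41 + 3) = 1*(-38) = -38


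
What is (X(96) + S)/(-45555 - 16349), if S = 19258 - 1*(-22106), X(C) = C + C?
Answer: -10389/15476 ≈ -0.67130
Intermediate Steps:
X(C) = 2*C
S = 41364 (S = 19258 + 22106 = 41364)
(X(96) + S)/(-45555 - 16349) = (2*96 + 41364)/(-45555 - 16349) = (192 + 41364)/(-61904) = 41556*(-1/61904) = -10389/15476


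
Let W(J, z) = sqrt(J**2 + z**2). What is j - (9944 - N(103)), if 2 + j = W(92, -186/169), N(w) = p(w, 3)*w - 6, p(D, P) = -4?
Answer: -10364 + 10*sqrt(2417749)/169 ≈ -10272.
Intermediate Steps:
N(w) = -6 - 4*w (N(w) = -4*w - 6 = -6 - 4*w)
j = -2 + 10*sqrt(2417749)/169 (j = -2 + sqrt(92**2 + (-186/169)**2) = -2 + sqrt(8464 + (-186*1/169)**2) = -2 + sqrt(8464 + (-186/169)**2) = -2 + sqrt(8464 + 34596/28561) = -2 + sqrt(241774900/28561) = -2 + 10*sqrt(2417749)/169 ≈ 90.007)
j - (9944 - N(103)) = (-2 + 10*sqrt(2417749)/169) - (9944 - (-6 - 4*103)) = (-2 + 10*sqrt(2417749)/169) - (9944 - (-6 - 412)) = (-2 + 10*sqrt(2417749)/169) - (9944 - 1*(-418)) = (-2 + 10*sqrt(2417749)/169) - (9944 + 418) = (-2 + 10*sqrt(2417749)/169) - 1*10362 = (-2 + 10*sqrt(2417749)/169) - 10362 = -10364 + 10*sqrt(2417749)/169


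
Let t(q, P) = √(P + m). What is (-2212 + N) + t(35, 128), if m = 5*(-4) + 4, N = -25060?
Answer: -27272 + 4*√7 ≈ -27261.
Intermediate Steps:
m = -16 (m = -20 + 4 = -16)
t(q, P) = √(-16 + P) (t(q, P) = √(P - 16) = √(-16 + P))
(-2212 + N) + t(35, 128) = (-2212 - 25060) + √(-16 + 128) = -27272 + √112 = -27272 + 4*√7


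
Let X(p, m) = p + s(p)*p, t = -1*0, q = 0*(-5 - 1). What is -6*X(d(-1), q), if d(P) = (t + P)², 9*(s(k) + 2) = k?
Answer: 16/3 ≈ 5.3333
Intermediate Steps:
s(k) = -2 + k/9
q = 0 (q = 0*(-6) = 0)
t = 0
d(P) = P² (d(P) = (0 + P)² = P²)
X(p, m) = p + p*(-2 + p/9) (X(p, m) = p + (-2 + p/9)*p = p + p*(-2 + p/9))
-6*X(d(-1), q) = -2*(-1)²*(-9 + (-1)²)/3 = -2*(-9 + 1)/3 = -2*(-8)/3 = -6*(-8/9) = 16/3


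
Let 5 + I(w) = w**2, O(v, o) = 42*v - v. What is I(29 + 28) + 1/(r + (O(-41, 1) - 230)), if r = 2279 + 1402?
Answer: 5741881/1770 ≈ 3244.0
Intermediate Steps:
r = 3681
O(v, o) = 41*v
I(w) = -5 + w**2
I(29 + 28) + 1/(r + (O(-41, 1) - 230)) = (-5 + (29 + 28)**2) + 1/(3681 + (41*(-41) - 230)) = (-5 + 57**2) + 1/(3681 + (-1681 - 230)) = (-5 + 3249) + 1/(3681 - 1911) = 3244 + 1/1770 = 5741881/1770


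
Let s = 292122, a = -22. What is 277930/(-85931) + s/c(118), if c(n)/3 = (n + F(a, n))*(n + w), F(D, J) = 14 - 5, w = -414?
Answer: -9407694877/1615159076 ≈ -5.8246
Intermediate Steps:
F(D, J) = 9
c(n) = 3*(-414 + n)*(9 + n) (c(n) = 3*((n + 9)*(n - 414)) = 3*((9 + n)*(-414 + n)) = 3*((-414 + n)*(9 + n)) = 3*(-414 + n)*(9 + n))
277930/(-85931) + s/c(118) = 277930/(-85931) + 292122/(-11178 - 1215*118 + 3*118²) = 277930*(-1/85931) + 292122/(-11178 - 143370 + 3*13924) = -277930/85931 + 292122/(-11178 - 143370 + 41772) = -277930/85931 + 292122/(-112776) = -277930/85931 + 292122*(-1/112776) = -277930/85931 - 48687/18796 = -9407694877/1615159076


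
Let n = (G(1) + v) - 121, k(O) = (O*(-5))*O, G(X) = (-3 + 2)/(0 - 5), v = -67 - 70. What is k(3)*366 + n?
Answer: -83639/5 ≈ -16728.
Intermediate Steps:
v = -137
G(X) = ⅕ (G(X) = -1/(-5) = -1*(-⅕) = ⅕)
k(O) = -5*O² (k(O) = (-5*O)*O = -5*O²)
n = -1289/5 (n = (⅕ - 137) - 121 = -684/5 - 121 = -1289/5 ≈ -257.80)
k(3)*366 + n = -5*3²*366 - 1289/5 = -5*9*366 - 1289/5 = -45*366 - 1289/5 = -16470 - 1289/5 = -83639/5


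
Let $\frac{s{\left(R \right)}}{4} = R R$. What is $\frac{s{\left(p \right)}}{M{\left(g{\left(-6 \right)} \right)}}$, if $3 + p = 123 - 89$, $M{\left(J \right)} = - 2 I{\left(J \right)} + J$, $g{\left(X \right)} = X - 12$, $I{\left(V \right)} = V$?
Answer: $\frac{1922}{9} \approx 213.56$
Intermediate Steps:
$g{\left(X \right)} = -12 + X$
$M{\left(J \right)} = - J$ ($M{\left(J \right)} = - 2 J + J = - J$)
$p = 31$ ($p = -3 + \left(123 - 89\right) = -3 + 34 = 31$)
$s{\left(R \right)} = 4 R^{2}$ ($s{\left(R \right)} = 4 R R = 4 R^{2}$)
$\frac{s{\left(p \right)}}{M{\left(g{\left(-6 \right)} \right)}} = \frac{4 \cdot 31^{2}}{\left(-1\right) \left(-12 - 6\right)} = \frac{4 \cdot 961}{\left(-1\right) \left(-18\right)} = \frac{3844}{18} = 3844 \cdot \frac{1}{18} = \frac{1922}{9}$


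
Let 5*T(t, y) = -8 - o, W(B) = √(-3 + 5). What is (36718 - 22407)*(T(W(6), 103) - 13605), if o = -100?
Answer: -972189163/5 ≈ -1.9444e+8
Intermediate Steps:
W(B) = √2
T(t, y) = 92/5 (T(t, y) = (-8 - 1*(-100))/5 = (-8 + 100)/5 = (⅕)*92 = 92/5)
(36718 - 22407)*(T(W(6), 103) - 13605) = (36718 - 22407)*(92/5 - 13605) = 14311*(-67933/5) = -972189163/5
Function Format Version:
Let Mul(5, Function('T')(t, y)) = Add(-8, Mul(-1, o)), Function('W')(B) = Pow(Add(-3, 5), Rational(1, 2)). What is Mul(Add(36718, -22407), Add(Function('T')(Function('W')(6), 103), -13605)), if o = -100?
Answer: Rational(-972189163, 5) ≈ -1.9444e+8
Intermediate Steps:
Function('W')(B) = Pow(2, Rational(1, 2))
Function('T')(t, y) = Rational(92, 5) (Function('T')(t, y) = Mul(Rational(1, 5), Add(-8, Mul(-1, -100))) = Mul(Rational(1, 5), Add(-8, 100)) = Mul(Rational(1, 5), 92) = Rational(92, 5))
Mul(Add(36718, -22407), Add(Function('T')(Function('W')(6), 103), -13605)) = Mul(Add(36718, -22407), Add(Rational(92, 5), -13605)) = Mul(14311, Rational(-67933, 5)) = Rational(-972189163, 5)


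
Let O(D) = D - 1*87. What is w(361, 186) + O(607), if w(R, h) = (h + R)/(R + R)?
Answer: 375987/722 ≈ 520.76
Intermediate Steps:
w(R, h) = (R + h)/(2*R) (w(R, h) = (R + h)/((2*R)) = (R + h)*(1/(2*R)) = (R + h)/(2*R))
O(D) = -87 + D (O(D) = D - 87 = -87 + D)
w(361, 186) + O(607) = (1/2)*(361 + 186)/361 + (-87 + 607) = (1/2)*(1/361)*547 + 520 = 547/722 + 520 = 375987/722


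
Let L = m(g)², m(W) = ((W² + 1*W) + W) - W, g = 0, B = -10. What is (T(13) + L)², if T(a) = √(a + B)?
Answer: 3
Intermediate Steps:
T(a) = √(-10 + a) (T(a) = √(a - 10) = √(-10 + a))
m(W) = W + W² (m(W) = ((W² + W) + W) - W = ((W + W²) + W) - W = (W² + 2*W) - W = W + W²)
L = 0 (L = (0*(1 + 0))² = (0*1)² = 0² = 0)
(T(13) + L)² = (√(-10 + 13) + 0)² = (√3 + 0)² = (√3)² = 3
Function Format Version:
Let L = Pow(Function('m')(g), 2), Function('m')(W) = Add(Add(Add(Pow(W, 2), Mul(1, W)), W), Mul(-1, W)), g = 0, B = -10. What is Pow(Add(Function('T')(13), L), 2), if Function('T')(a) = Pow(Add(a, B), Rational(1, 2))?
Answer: 3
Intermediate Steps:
Function('T')(a) = Pow(Add(-10, a), Rational(1, 2)) (Function('T')(a) = Pow(Add(a, -10), Rational(1, 2)) = Pow(Add(-10, a), Rational(1, 2)))
Function('m')(W) = Add(W, Pow(W, 2)) (Function('m')(W) = Add(Add(Add(Pow(W, 2), W), W), Mul(-1, W)) = Add(Add(Add(W, Pow(W, 2)), W), Mul(-1, W)) = Add(Add(Pow(W, 2), Mul(2, W)), Mul(-1, W)) = Add(W, Pow(W, 2)))
L = 0 (L = Pow(Mul(0, Add(1, 0)), 2) = Pow(Mul(0, 1), 2) = Pow(0, 2) = 0)
Pow(Add(Function('T')(13), L), 2) = Pow(Add(Pow(Add(-10, 13), Rational(1, 2)), 0), 2) = Pow(Add(Pow(3, Rational(1, 2)), 0), 2) = Pow(Pow(3, Rational(1, 2)), 2) = 3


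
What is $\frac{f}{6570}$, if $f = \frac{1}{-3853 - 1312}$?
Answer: $- \frac{1}{33934050} \approx -2.9469 \cdot 10^{-8}$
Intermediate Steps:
$f = - \frac{1}{5165}$ ($f = \frac{1}{-5165} = - \frac{1}{5165} \approx -0.00019361$)
$\frac{f}{6570} = - \frac{1}{5165 \cdot 6570} = \left(- \frac{1}{5165}\right) \frac{1}{6570} = - \frac{1}{33934050}$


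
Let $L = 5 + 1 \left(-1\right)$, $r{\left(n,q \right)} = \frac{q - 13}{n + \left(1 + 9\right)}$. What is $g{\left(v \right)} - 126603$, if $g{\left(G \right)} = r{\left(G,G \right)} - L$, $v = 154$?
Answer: $- \frac{20763407}{164} \approx -1.2661 \cdot 10^{5}$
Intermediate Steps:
$r{\left(n,q \right)} = \frac{-13 + q}{10 + n}$ ($r{\left(n,q \right)} = \frac{-13 + q}{n + 10} = \frac{-13 + q}{10 + n}$)
$L = 4$ ($L = 5 - 1 = 4$)
$g{\left(G \right)} = -4 + \frac{-13 + G}{10 + G}$ ($g{\left(G \right)} = \frac{-13 + G}{10 + G} - 4 = -4 + \frac{-13 + G}{10 + G}$)
$g{\left(v \right)} - 126603 = \frac{-53 - 462}{10 + 154} - 126603 = \frac{-53 - 462}{164} - 126603 = \frac{1}{164} \left(-515\right) - 126603 = - \frac{515}{164} - 126603 = - \frac{20763407}{164}$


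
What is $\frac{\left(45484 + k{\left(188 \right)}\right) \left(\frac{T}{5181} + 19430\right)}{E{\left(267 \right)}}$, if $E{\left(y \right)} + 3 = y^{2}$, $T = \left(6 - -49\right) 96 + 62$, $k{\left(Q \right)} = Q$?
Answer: $\frac{69665143024}{5595951} \approx 12449.0$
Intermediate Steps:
$T = 5342$ ($T = \left(6 + 49\right) 96 + 62 = 55 \cdot 96 + 62 = 5280 + 62 = 5342$)
$E{\left(y \right)} = -3 + y^{2}$
$\frac{\left(45484 + k{\left(188 \right)}\right) \left(\frac{T}{5181} + 19430\right)}{E{\left(267 \right)}} = \frac{\left(45484 + 188\right) \left(\frac{5342}{5181} + 19430\right)}{-3 + 267^{2}} = \frac{45672 \left(5342 \cdot \frac{1}{5181} + 19430\right)}{-3 + 71289} = \frac{45672 \left(\frac{5342}{5181} + 19430\right)}{71286} = 45672 \cdot \frac{100672172}{5181} \cdot \frac{1}{71286} = \frac{139330286048}{157} \cdot \frac{1}{71286} = \frac{69665143024}{5595951}$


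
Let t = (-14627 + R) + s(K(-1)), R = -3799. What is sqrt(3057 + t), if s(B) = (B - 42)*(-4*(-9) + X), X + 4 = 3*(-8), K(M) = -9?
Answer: 3*I*sqrt(1753) ≈ 125.61*I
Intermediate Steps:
X = -28 (X = -4 + 3*(-8) = -4 - 24 = -28)
s(B) = -336 + 8*B (s(B) = (B - 42)*(-4*(-9) - 28) = (-42 + B)*(36 - 28) = (-42 + B)*8 = -336 + 8*B)
t = -18834 (t = (-14627 - 3799) + (-336 + 8*(-9)) = -18426 + (-336 - 72) = -18426 - 408 = -18834)
sqrt(3057 + t) = sqrt(3057 - 18834) = sqrt(-15777) = 3*I*sqrt(1753)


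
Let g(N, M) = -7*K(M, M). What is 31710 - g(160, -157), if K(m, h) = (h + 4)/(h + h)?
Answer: 9958011/314 ≈ 31713.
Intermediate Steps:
K(m, h) = (4 + h)/(2*h) (K(m, h) = (4 + h)/((2*h)) = (4 + h)*(1/(2*h)) = (4 + h)/(2*h))
g(N, M) = -7*(4 + M)/(2*M)
31710 - g(160, -157) = 31710 - (-7/2 - 14/(-157)) = 31710 - (-7/2 - 14*(-1/157)) = 31710 - (-7/2 + 14/157) = 31710 - 1*(-1071/314) = 31710 + 1071/314 = 9958011/314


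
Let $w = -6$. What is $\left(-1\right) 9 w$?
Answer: $54$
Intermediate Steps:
$\left(-1\right) 9 w = \left(-1\right) 9 \left(-6\right) = \left(-9\right) \left(-6\right) = 54$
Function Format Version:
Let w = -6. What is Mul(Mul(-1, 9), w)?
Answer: 54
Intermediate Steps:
Mul(Mul(-1, 9), w) = Mul(Mul(-1, 9), -6) = Mul(-9, -6) = 54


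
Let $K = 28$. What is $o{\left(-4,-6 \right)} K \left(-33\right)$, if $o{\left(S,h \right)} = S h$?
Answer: $-22176$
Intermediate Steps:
$o{\left(-4,-6 \right)} K \left(-33\right) = \left(-4\right) \left(-6\right) 28 \left(-33\right) = 24 \cdot 28 \left(-33\right) = 672 \left(-33\right) = -22176$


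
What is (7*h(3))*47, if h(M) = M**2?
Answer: 2961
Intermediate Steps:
(7*h(3))*47 = (7*3**2)*47 = (7*9)*47 = 63*47 = 2961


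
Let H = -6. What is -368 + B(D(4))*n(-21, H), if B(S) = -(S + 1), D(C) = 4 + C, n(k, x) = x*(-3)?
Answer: -530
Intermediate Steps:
n(k, x) = -3*x
B(S) = -1 - S (B(S) = -(1 + S) = -1 - S)
-368 + B(D(4))*n(-21, H) = -368 + (-1 - (4 + 4))*(-3*(-6)) = -368 + (-1 - 1*8)*18 = -368 + (-1 - 8)*18 = -368 - 9*18 = -368 - 162 = -530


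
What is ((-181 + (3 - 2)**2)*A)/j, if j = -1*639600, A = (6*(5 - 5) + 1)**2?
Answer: 3/10660 ≈ 0.00028143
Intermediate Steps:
A = 1 (A = (6*0 + 1)**2 = (0 + 1)**2 = 1**2 = 1)
j = -639600
((-181 + (3 - 2)**2)*A)/j = ((-181 + (3 - 2)**2)*1)/(-639600) = ((-181 + 1**2)*1)*(-1/639600) = ((-181 + 1)*1)*(-1/639600) = -180*1*(-1/639600) = -180*(-1/639600) = 3/10660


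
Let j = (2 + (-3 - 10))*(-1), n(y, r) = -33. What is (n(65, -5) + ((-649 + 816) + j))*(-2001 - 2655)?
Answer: -675120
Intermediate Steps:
j = 11 (j = (2 - 13)*(-1) = -11*(-1) = 11)
(n(65, -5) + ((-649 + 816) + j))*(-2001 - 2655) = (-33 + ((-649 + 816) + 11))*(-2001 - 2655) = (-33 + (167 + 11))*(-4656) = (-33 + 178)*(-4656) = 145*(-4656) = -675120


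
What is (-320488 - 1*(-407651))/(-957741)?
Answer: -87163/957741 ≈ -0.091009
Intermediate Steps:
(-320488 - 1*(-407651))/(-957741) = (-320488 + 407651)*(-1/957741) = 87163*(-1/957741) = -87163/957741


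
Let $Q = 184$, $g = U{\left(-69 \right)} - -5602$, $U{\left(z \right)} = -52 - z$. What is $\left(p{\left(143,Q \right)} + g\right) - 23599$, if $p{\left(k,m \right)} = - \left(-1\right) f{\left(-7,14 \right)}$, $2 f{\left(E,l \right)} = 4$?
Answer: $-17978$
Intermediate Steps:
$f{\left(E,l \right)} = 2$ ($f{\left(E,l \right)} = \frac{1}{2} \cdot 4 = 2$)
$g = 5619$ ($g = \left(-52 - -69\right) - -5602 = \left(-52 + 69\right) + 5602 = 17 + 5602 = 5619$)
$p{\left(k,m \right)} = 2$ ($p{\left(k,m \right)} = - \left(-1\right) 2 = \left(-1\right) \left(-2\right) = 2$)
$\left(p{\left(143,Q \right)} + g\right) - 23599 = \left(2 + 5619\right) - 23599 = 5621 - 23599 = -17978$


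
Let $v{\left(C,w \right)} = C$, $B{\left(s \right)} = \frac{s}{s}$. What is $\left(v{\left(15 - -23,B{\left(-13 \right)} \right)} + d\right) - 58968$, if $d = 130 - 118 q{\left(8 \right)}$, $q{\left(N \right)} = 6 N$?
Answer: $-64464$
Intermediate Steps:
$B{\left(s \right)} = 1$
$d = -5534$ ($d = 130 - 118 \cdot 6 \cdot 8 = 130 - 5664 = -5534$)
$\left(v{\left(15 - -23,B{\left(-13 \right)} \right)} + d\right) - 58968 = \left(\left(15 - -23\right) - 5534\right) - 58968 = \left(\left(15 + 23\right) - 5534\right) - 58968 = \left(38 - 5534\right) - 58968 = -5496 - 58968 = -64464$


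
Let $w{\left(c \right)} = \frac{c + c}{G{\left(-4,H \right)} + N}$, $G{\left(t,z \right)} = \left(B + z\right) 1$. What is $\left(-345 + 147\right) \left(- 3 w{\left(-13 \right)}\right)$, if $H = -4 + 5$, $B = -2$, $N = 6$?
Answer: $- \frac{15444}{5} \approx -3088.8$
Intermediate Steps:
$H = 1$
$G{\left(t,z \right)} = -2 + z$ ($G{\left(t,z \right)} = \left(-2 + z\right) 1 = -2 + z$)
$w{\left(c \right)} = \frac{2 c}{5}$ ($w{\left(c \right)} = \frac{c + c}{\left(-2 + 1\right) + 6} = \frac{2 c}{-1 + 6} = \frac{2 c}{5}$)
$\left(-345 + 147\right) \left(- 3 w{\left(-13 \right)}\right) = \left(-345 + 147\right) \left(- 3 \cdot \frac{2}{5} \left(-13\right)\right) = - 198 \left(\left(-3\right) \left(- \frac{26}{5}\right)\right) = \left(-198\right) \frac{78}{5} = - \frac{15444}{5}$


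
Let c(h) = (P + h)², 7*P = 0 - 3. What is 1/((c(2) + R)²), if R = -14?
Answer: 2401/319225 ≈ 0.0075213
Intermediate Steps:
P = -3/7 (P = (0 - 3)/7 = (⅐)*(-3) = -3/7 ≈ -0.42857)
c(h) = (-3/7 + h)²
1/((c(2) + R)²) = 1/(((-3 + 7*2)²/49 - 14)²) = 1/(((-3 + 14)²/49 - 14)²) = 1/(((1/49)*11² - 14)²) = 1/(((1/49)*121 - 14)²) = 1/((121/49 - 14)²) = 1/((-565/49)²) = 1/(319225/2401) = 2401/319225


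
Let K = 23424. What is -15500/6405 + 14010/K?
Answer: -149365/81984 ≈ -1.8219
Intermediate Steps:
-15500/6405 + 14010/K = -15500/6405 + 14010/23424 = -15500*1/6405 + 14010*(1/23424) = -3100/1281 + 2335/3904 = -149365/81984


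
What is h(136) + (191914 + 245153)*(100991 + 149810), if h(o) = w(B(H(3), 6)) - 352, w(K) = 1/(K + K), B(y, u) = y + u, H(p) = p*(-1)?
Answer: 657701041891/6 ≈ 1.0962e+11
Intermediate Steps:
H(p) = -p
B(y, u) = u + y
w(K) = 1/(2*K)
h(o) = -2111/6 (h(o) = 1/(2*(6 - 1*3)) - 352 = 1/(2*(6 - 3)) - 352 = (½)/3 - 352 = (½)*(⅓) - 352 = ⅙ - 352 = -2111/6)
h(136) + (191914 + 245153)*(100991 + 149810) = -2111/6 + (191914 + 245153)*(100991 + 149810) = -2111/6 + 437067*250801 = -2111/6 + 109616840667 = 657701041891/6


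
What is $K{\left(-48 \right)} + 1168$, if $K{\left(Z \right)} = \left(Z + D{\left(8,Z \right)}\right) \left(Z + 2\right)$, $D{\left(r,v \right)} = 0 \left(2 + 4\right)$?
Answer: $3376$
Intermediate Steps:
$D{\left(r,v \right)} = 0$ ($D{\left(r,v \right)} = 0 \cdot 6 = 0$)
$K{\left(Z \right)} = Z \left(2 + Z\right)$ ($K{\left(Z \right)} = \left(Z + 0\right) \left(Z + 2\right) = Z \left(2 + Z\right)$)
$K{\left(-48 \right)} + 1168 = - 48 \left(2 - 48\right) + 1168 = \left(-48\right) \left(-46\right) + 1168 = 2208 + 1168 = 3376$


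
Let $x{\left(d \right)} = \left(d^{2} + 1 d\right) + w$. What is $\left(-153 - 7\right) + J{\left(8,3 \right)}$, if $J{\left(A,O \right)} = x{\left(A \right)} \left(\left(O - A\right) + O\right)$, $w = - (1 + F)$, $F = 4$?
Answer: $-294$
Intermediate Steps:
$w = -5$ ($w = - (1 + 4) = \left(-1\right) 5 = -5$)
$x{\left(d \right)} = -5 + d + d^{2}$ ($x{\left(d \right)} = \left(d^{2} + 1 d\right) - 5 = \left(d^{2} + d\right) - 5 = \left(d + d^{2}\right) - 5 = -5 + d + d^{2}$)
$J{\left(A,O \right)} = \left(- A + 2 O\right) \left(-5 + A + A^{2}\right)$ ($J{\left(A,O \right)} = \left(-5 + A + A^{2}\right) \left(\left(O - A\right) + O\right) = \left(-5 + A + A^{2}\right) \left(- A + 2 O\right) = \left(- A + 2 O\right) \left(-5 + A + A^{2}\right)$)
$\left(-153 - 7\right) + J{\left(8,3 \right)} = \left(-153 - 7\right) - \left(8 - 6\right) \left(-5 + 8 + 8^{2}\right) = -160 - \left(8 - 6\right) \left(-5 + 8 + 64\right) = -160 - 2 \cdot 67 = -160 - 134 = -294$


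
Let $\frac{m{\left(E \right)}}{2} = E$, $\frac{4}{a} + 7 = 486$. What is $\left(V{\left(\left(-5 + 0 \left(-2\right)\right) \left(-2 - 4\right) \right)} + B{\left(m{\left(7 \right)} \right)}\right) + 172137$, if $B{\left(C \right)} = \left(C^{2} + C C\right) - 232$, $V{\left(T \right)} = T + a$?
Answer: $\frac{82544637}{479} \approx 1.7233 \cdot 10^{5}$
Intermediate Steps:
$a = \frac{4}{479}$ ($a = \frac{4}{-7 + 486} = \frac{4}{479} \approx 0.0083507$)
$m{\left(E \right)} = 2 E$
$V{\left(T \right)} = \frac{4}{479} + T$ ($V{\left(T \right)} = T + \frac{4}{479} = \frac{4}{479} + T$)
$B{\left(C \right)} = -232 + 2 C^{2}$ ($B{\left(C \right)} = \left(C^{2} + C^{2}\right) - 232 = 2 C^{2} - 232 = -232 + 2 C^{2}$)
$\left(V{\left(\left(-5 + 0 \left(-2\right)\right) \left(-2 - 4\right) \right)} + B{\left(m{\left(7 \right)} \right)}\right) + 172137 = \left(\left(\frac{4}{479} + \left(-5 + 0 \left(-2\right)\right) \left(-2 - 4\right)\right) - \left(232 - 2 \left(2 \cdot 7\right)^{2}\right)\right) + 172137 = \left(\left(\frac{4}{479} + \left(-5 + 0\right) \left(-6\right)\right) - \left(232 - 2 \cdot 14^{2}\right)\right) + 172137 = \left(\left(\frac{4}{479} - -30\right) + \left(-232 + 2 \cdot 196\right)\right) + 172137 = \left(\left(\frac{4}{479} + 30\right) + \left(-232 + 392\right)\right) + 172137 = \left(\frac{14374}{479} + 160\right) + 172137 = \frac{91014}{479} + 172137 = \frac{82544637}{479}$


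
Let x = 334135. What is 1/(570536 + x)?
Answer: 1/904671 ≈ 1.1054e-6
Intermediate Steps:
1/(570536 + x) = 1/(570536 + 334135) = 1/904671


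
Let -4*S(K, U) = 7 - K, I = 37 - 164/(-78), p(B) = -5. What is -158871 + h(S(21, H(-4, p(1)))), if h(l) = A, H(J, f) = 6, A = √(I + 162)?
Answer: -158871 + √305877/39 ≈ -1.5886e+5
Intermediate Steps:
I = 1525/39 (I = 37 - 164*(-1)/78 = 37 - 1*(-82/39) = 37 + 82/39 = 1525/39 ≈ 39.103)
A = √305877/39 (A = √(1525/39 + 162) = √(7843/39) = √305877/39 ≈ 14.181)
S(K, U) = -7/4 + K/4 (S(K, U) = -(7 - K)/4 = -7/4 + K/4)
h(l) = √305877/39
-158871 + h(S(21, H(-4, p(1)))) = -158871 + √305877/39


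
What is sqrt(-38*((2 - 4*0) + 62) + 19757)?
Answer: 15*sqrt(77) ≈ 131.62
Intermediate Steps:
sqrt(-38*((2 - 4*0) + 62) + 19757) = sqrt(-38*((2 + 0) + 62) + 19757) = sqrt(-38*(2 + 62) + 19757) = sqrt(-38*64 + 19757) = sqrt(-2432 + 19757) = sqrt(17325) = 15*sqrt(77)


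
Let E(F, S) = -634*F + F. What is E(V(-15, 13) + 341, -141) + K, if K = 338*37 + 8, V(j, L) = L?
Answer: -211568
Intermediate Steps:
E(F, S) = -633*F
K = 12514 (K = 12506 + 8 = 12514)
E(V(-15, 13) + 341, -141) + K = -633*(13 + 341) + 12514 = -633*354 + 12514 = -224082 + 12514 = -211568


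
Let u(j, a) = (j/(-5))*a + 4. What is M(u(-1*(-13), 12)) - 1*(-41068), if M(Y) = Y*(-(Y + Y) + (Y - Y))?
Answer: 989708/25 ≈ 39588.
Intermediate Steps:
u(j, a) = 4 - a*j/5 (u(j, a) = (-j/5)*a + 4 = -a*j/5 + 4 = 4 - a*j/5)
M(Y) = -2*Y**2 (M(Y) = Y*(-2*Y + 0) = Y*(-2*Y) = -2*Y**2)
M(u(-1*(-13), 12)) - 1*(-41068) = -2*(4 - 1/5*12*(-1*(-13)))**2 - 1*(-41068) = -2*(4 - 1/5*12*13)**2 + 41068 = -2*(4 - 156/5)**2 + 41068 = -2*(-136/5)**2 + 41068 = -2*18496/25 + 41068 = -36992/25 + 41068 = 989708/25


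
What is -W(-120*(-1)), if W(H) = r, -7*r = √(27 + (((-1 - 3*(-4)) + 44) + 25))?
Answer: √107/7 ≈ 1.4777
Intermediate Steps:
r = -√107/7 (r = -√(27 + (((-1 - 3*(-4)) + 44) + 25))/7 = -√(27 + (((-1 + 12) + 44) + 25))/7 = -√(27 + ((11 + 44) + 25))/7 = -√(27 + (55 + 25))/7 = -√(27 + 80)/7 = -√107/7 ≈ -1.4777)
W(H) = -√107/7
-W(-120*(-1)) = -(-1)*√107/7 = √107/7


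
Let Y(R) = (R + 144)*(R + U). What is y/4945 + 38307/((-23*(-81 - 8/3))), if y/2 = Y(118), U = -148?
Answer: 4152459/248239 ≈ 16.728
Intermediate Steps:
Y(R) = (-148 + R)*(144 + R) (Y(R) = (R + 144)*(R - 148) = (144 + R)*(-148 + R) = (-148 + R)*(144 + R))
y = -15720 (y = 2*(-21312 + 118² - 4*118) = 2*(-21312 + 13924 - 472) = 2*(-7860) = -15720)
y/4945 + 38307/((-23*(-81 - 8/3))) = -15720/4945 + 38307/((-23*(-81 - 8/3))) = -15720*1/4945 + 38307/((-23*(-81 - 8*⅓))) = -3144/989 + 38307/((-23*(-81 - 8/3))) = -3144/989 + 38307/((-23*(-251/3))) = -3144/989 + 38307/(5773/3) = -3144/989 + 38307*(3/5773) = -3144/989 + 114921/5773 = 4152459/248239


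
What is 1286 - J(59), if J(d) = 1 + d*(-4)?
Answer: 1521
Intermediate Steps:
J(d) = 1 - 4*d
1286 - J(59) = 1286 - (1 - 4*59) = 1286 - (1 - 236) = 1286 - 1*(-235) = 1286 + 235 = 1521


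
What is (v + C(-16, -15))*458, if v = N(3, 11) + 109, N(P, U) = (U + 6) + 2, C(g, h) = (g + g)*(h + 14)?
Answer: 73280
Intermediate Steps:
C(g, h) = 2*g*(14 + h) (C(g, h) = (2*g)*(14 + h) = 2*g*(14 + h))
N(P, U) = 8 + U (N(P, U) = (6 + U) + 2 = 8 + U)
v = 128 (v = (8 + 11) + 109 = 19 + 109 = 128)
(v + C(-16, -15))*458 = (128 + 2*(-16)*(14 - 15))*458 = (128 + 2*(-16)*(-1))*458 = (128 + 32)*458 = 160*458 = 73280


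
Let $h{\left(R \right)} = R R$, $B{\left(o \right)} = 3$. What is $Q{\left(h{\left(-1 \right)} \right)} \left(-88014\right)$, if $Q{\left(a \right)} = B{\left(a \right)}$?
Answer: $-264042$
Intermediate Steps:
$h{\left(R \right)} = R^{2}$
$Q{\left(a \right)} = 3$
$Q{\left(h{\left(-1 \right)} \right)} \left(-88014\right) = 3 \left(-88014\right) = -264042$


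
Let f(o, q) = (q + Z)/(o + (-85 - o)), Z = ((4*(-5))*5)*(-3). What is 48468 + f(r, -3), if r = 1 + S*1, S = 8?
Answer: 4119483/85 ≈ 48465.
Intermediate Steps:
Z = 300 (Z = -20*5*(-3) = -100*(-3) = 300)
r = 9 (r = 1 + 8*1 = 1 + 8 = 9)
f(o, q) = -60/17 - q/85 (f(o, q) = (q + 300)/(o + (-85 - o)) = (300 + q)/(-85) = (300 + q)*(-1/85) = -60/17 - q/85)
48468 + f(r, -3) = 48468 + (-60/17 - 1/85*(-3)) = 48468 + (-60/17 + 3/85) = 48468 - 297/85 = 4119483/85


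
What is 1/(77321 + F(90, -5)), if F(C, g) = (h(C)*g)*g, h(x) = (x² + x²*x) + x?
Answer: 1/18507071 ≈ 5.4033e-8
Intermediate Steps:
h(x) = x + x² + x³ (h(x) = (x² + x³) + x = x + x² + x³)
F(C, g) = C*g²*(1 + C + C²) (F(C, g) = ((C*(1 + C + C²))*g)*g = (C*g*(1 + C + C²))*g = C*g²*(1 + C + C²))
1/(77321 + F(90, -5)) = 1/(77321 + 90*(-5)²*(1 + 90 + 90²)) = 1/(77321 + 90*25*(1 + 90 + 8100)) = 1/(77321 + 90*25*8191) = 1/(77321 + 18429750) = 1/18507071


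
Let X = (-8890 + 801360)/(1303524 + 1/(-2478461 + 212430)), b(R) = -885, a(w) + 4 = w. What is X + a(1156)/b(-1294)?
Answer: -604519436567162/871378609006685 ≈ -0.69375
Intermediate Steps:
a(w) = -4 + w
X = 1795761586570/2953825793243 (X = 792470/(1303524 + 1/(-2266031)) = 792470/(1303524 - 1/2266031) = 792470/(2953825793243/2266031) = 792470*(2266031/2953825793243) = 1795761586570/2953825793243 ≈ 0.60794)
X + a(1156)/b(-1294) = 1795761586570/2953825793243 + (-4 + 1156)/(-885) = 1795761586570/2953825793243 + 1152*(-1/885) = 1795761586570/2953825793243 - 384/295 = -604519436567162/871378609006685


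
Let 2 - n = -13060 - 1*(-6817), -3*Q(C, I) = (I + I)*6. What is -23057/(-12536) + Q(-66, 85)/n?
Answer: 27945745/15657464 ≈ 1.7848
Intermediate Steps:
Q(C, I) = -4*I (Q(C, I) = -(I + I)*6/3 = -2*I*6/3 = -4*I)
n = 6245 (n = 2 - (-13060 - 1*(-6817)) = 2 - (-13060 + 6817) = 2 - 1*(-6243) = 2 + 6243 = 6245)
-23057/(-12536) + Q(-66, 85)/n = -23057/(-12536) - 4*85/6245 = -23057*(-1/12536) - 340*1/6245 = 23057/12536 - 68/1249 = 27945745/15657464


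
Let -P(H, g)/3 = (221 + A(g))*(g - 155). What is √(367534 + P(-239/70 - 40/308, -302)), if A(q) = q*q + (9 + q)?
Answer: √125309506 ≈ 11194.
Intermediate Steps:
A(q) = 9 + q + q² (A(q) = q² + (9 + q) = 9 + q + q²)
P(H, g) = -3*(-155 + g)*(230 + g + g²) (P(H, g) = -3*(221 + (9 + g + g²))*(g - 155) = -3*(230 + g + g²)*(-155 + g) = -3*(-155 + g)*(230 + g + g²))
√(367534 + P(-239/70 - 40/308, -302)) = √(367534 + (106950 - 225*(-302) - 3*(-302)³ + 462*(-302)²)) = √(367534 + (106950 + 67950 - 3*(-27543608) + 462*91204)) = √(367534 + (106950 + 67950 + 82630824 + 42136248)) = √(367534 + 124941972) = √125309506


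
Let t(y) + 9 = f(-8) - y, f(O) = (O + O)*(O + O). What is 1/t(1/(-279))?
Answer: 279/68914 ≈ 0.0040485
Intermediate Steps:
f(O) = 4*O² (f(O) = (2*O)*(2*O) = 4*O²)
t(y) = 247 - y (t(y) = -9 + (4*(-8)² - y) = -9 + (4*64 - y) = -9 + (256 - y) = 247 - y)
1/t(1/(-279)) = 1/(247 - 1/(-279)) = 1/(247 - 1*(-1/279)) = 1/(247 + 1/279) = 1/(68914/279) = 279/68914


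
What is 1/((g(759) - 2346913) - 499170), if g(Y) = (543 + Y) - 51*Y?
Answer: -1/2883490 ≈ -3.4680e-7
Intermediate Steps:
g(Y) = 543 - 50*Y
1/((g(759) - 2346913) - 499170) = 1/(((543 - 50*759) - 2346913) - 499170) = 1/(((543 - 37950) - 2346913) - 499170) = 1/((-37407 - 2346913) - 499170) = 1/(-2384320 - 499170) = 1/(-2883490) = -1/2883490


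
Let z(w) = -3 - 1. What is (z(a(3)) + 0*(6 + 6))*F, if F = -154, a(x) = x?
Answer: 616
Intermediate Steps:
z(w) = -4
(z(a(3)) + 0*(6 + 6))*F = (-4 + 0*(6 + 6))*(-154) = (-4 + 0*12)*(-154) = (-4 + 0)*(-154) = -4*(-154) = 616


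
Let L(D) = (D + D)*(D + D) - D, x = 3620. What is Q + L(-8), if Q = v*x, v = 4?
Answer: 14744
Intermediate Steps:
Q = 14480 (Q = 4*3620 = 14480)
L(D) = -D + 4*D² (L(D) = (2*D)*(2*D) - D = 4*D² - D = -D + 4*D²)
Q + L(-8) = 14480 - 8*(-1 + 4*(-8)) = 14480 - 8*(-1 - 32) = 14480 - 8*(-33) = 14480 + 264 = 14744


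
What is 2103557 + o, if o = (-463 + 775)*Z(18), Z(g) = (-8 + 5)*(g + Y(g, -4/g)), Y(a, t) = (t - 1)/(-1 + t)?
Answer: 2085773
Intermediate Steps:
Y(a, t) = 1 (Y(a, t) = (-1 + t)/(-1 + t) = 1)
Z(g) = -3 - 3*g (Z(g) = (-8 + 5)*(g + 1) = -3*(1 + g) = -3 - 3*g)
o = -17784 (o = (-463 + 775)*(-3 - 3*18) = 312*(-3 - 54) = 312*(-57) = -17784)
2103557 + o = 2103557 - 17784 = 2085773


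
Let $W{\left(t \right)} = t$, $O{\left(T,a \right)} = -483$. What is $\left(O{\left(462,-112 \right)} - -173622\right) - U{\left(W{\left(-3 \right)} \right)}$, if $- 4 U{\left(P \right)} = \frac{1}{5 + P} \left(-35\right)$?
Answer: $\frac{1385077}{8} \approx 1.7313 \cdot 10^{5}$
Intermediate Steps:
$U{\left(P \right)} = \frac{35}{4 \left(5 + P\right)}$ ($U{\left(P \right)} = - \frac{\frac{1}{5 + P} \left(-35\right)}{4} = - \frac{\left(-35\right) \frac{1}{5 + P}}{4} = \frac{35}{4 \left(5 + P\right)}$)
$\left(O{\left(462,-112 \right)} - -173622\right) - U{\left(W{\left(-3 \right)} \right)} = \left(-483 - -173622\right) - \frac{35}{4 \left(5 - 3\right)} = \left(-483 + 173622\right) - \frac{35}{4 \cdot 2} = 173139 - \frac{35}{4} \cdot \frac{1}{2} = 173139 - \frac{35}{8} = \frac{1385077}{8}$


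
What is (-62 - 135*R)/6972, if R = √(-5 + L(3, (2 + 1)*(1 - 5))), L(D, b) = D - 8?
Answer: -31/3486 - 45*I*√10/2324 ≈ -0.0088927 - 0.061232*I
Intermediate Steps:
L(D, b) = -8 + D
R = I*√10 (R = √(-5 + (-8 + 3)) = √(-5 - 5) = √(-10) = I*√10 ≈ 3.1623*I)
(-62 - 135*R)/6972 = (-62 - 135*I*√10)/6972 = (-62 - 135*I*√10)*(1/6972) = -31/3486 - 45*I*√10/2324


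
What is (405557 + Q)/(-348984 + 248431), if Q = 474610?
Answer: -880167/100553 ≈ -8.7533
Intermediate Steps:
(405557 + Q)/(-348984 + 248431) = (405557 + 474610)/(-348984 + 248431) = 880167/(-100553) = 880167*(-1/100553) = -880167/100553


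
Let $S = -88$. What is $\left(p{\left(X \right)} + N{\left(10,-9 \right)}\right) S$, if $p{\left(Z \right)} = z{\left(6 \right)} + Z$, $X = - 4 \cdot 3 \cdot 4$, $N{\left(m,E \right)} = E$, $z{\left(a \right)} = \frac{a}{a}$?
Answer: $4928$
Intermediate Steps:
$z{\left(a \right)} = 1$
$X = -48$ ($X = \left(-4\right) 12 = -48$)
$p{\left(Z \right)} = 1 + Z$
$\left(p{\left(X \right)} + N{\left(10,-9 \right)}\right) S = \left(\left(1 - 48\right) - 9\right) \left(-88\right) = \left(-47 - 9\right) \left(-88\right) = \left(-56\right) \left(-88\right) = 4928$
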